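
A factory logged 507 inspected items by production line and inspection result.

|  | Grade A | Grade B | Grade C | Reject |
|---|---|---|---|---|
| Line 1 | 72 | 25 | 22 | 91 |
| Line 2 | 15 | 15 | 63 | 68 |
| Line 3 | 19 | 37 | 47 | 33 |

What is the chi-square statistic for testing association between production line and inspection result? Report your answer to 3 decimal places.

92.570

Row totals: 210, 161, 136. Column totals: 106, 77, 132, 192. Grand total N = 507.
Expected counts (row total × column total / N):
  Line 1, Grade A: 210×106/507 = 43.905325
  Line 1, Grade B: 210×77/507 = 31.893491
  Line 1, Grade C: 210×132/507 = 54.674556
  Line 1, Reject: 210×192/507 = 79.526627
  Line 2, Grade A: 161×106/507 = 33.660750
  Line 2, Grade B: 161×77/507 = 24.451677
  Line 2, Grade C: 161×132/507 = 41.917160
  Line 2, Reject: 161×192/507 = 60.970414
  Line 3, Grade A: 136×106/507 = 28.433925
  Line 3, Grade B: 136×77/507 = 20.654832
  Line 3, Grade C: 136×132/507 = 35.408284
  Line 3, Reject: 136×192/507 = 51.502959
Contributions (O − E)²/E:
  (72 − 43.905325)²/43.905325 = 17.9776
  (25 − 31.893491)²/31.893491 = 1.4900
  (22 − 54.674556)²/54.674556 = 19.5269
  (91 − 79.526627)²/79.526627 = 1.6553
  (15 − 33.660750)²/33.660750 = 10.3451
  (15 − 24.451677)²/24.451677 = 3.6535
  (63 − 41.917160)²/41.917160 = 10.6039
  (68 − 60.970414)²/60.970414 = 0.8105
  (19 − 28.433925)²/28.433925 = 3.1300
  (37 − 20.654832)²/20.654832 = 12.9347
  (47 − 35.408284)²/35.408284 = 3.7948
  (33 − 51.502959)²/51.502959 = 6.6474
χ² = 17.9776 + 1.4900 + 19.5269 + 1.6553 + 10.3451 + 3.6535 + 10.6039 + 0.8105 + 3.1300 + 12.9347 + 3.7948 + 6.6474 = 92.570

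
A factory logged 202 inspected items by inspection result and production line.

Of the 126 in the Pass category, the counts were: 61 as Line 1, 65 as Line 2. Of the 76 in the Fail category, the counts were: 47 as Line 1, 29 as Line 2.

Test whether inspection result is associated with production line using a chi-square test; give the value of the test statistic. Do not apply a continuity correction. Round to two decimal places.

Row totals: 126, 76. Column totals: 108, 94. Grand total N = 202.
Expected counts (row total × column total / N):
  Pass, Line 1: 126×108/202 = 67.366
  Pass, Line 2: 126×94/202 = 58.634
  Fail, Line 1: 76×108/202 = 40.634
  Fail, Line 2: 76×94/202 = 35.366
Contributions (O − E)²/E:
  (61 − 67.366)²/67.366 = 0.6016
  (65 − 58.634)²/58.634 = 0.6912
  (47 − 40.634)²/40.634 = 0.9973
  (29 − 35.366)²/35.366 = 1.1459
χ² = 0.6016 + 0.6912 + 0.9973 + 1.1459 = 3.44

3.44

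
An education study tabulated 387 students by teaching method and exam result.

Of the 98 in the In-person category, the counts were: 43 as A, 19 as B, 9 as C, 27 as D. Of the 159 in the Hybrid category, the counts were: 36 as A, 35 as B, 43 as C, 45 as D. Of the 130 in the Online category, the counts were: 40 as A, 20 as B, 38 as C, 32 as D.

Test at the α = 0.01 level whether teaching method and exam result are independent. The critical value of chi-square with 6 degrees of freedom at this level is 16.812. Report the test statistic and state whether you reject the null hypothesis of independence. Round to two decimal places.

Row totals: 98, 159, 130. Column totals: 119, 74, 90, 104. Grand total N = 387.
Expected counts (row total × column total / N):
  In-person, A: 98×119/387 = 30.1344
  In-person, B: 98×74/387 = 18.7390
  In-person, C: 98×90/387 = 22.7907
  In-person, D: 98×104/387 = 26.3359
  Hybrid, A: 159×119/387 = 48.8915
  Hybrid, B: 159×74/387 = 30.4031
  Hybrid, C: 159×90/387 = 36.9767
  Hybrid, D: 159×104/387 = 42.7287
  Online, A: 130×119/387 = 39.9742
  Online, B: 130×74/387 = 24.8579
  Online, C: 130×90/387 = 30.2326
  Online, D: 130×104/387 = 34.9354
Contributions (O − E)²/E:
  (43 − 30.1344)²/30.1344 = 5.4928
  (19 − 18.7390)²/18.7390 = 0.0036
  (9 − 22.7907)²/22.7907 = 8.3448
  (27 − 26.3359)²/26.3359 = 0.0167
  (36 − 48.8915)²/48.8915 = 3.3992
  (35 − 30.4031)²/30.4031 = 0.6950
  (43 − 36.9767)²/36.9767 = 0.9812
  (45 − 42.7287)²/42.7287 = 0.1207
  (40 − 39.9742)²/39.9742 = 0.0000
  (20 − 24.8579)²/24.8579 = 0.9494
  (38 − 30.2326)²/30.2326 = 1.9956
  (32 − 34.9354)²/34.9354 = 0.2466
χ² = 5.4928 + 0.0036 + 8.3448 + 0.0167 + 3.3992 + 0.6950 + 0.9812 + 0.1207 + 0.0000 + 0.9494 + 1.9956 + 0.2466 = 22.25
df = (3−1)(4−1) = 6. Since 22.25 > 16.812, reject the null hypothesis of independence at α = 0.01.

22.25; reject H₀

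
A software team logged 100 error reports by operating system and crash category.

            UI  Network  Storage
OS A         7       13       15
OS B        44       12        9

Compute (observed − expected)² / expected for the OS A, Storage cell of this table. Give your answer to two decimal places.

5.19

Row total (OS A) = 35; column total (Storage) = 24; N = 100.
Expected count E = 35 × 24 / 100 = 8.400.
Contribution = (O − E)²/E = (15 − 8.400)² / 8.400 = 5.19.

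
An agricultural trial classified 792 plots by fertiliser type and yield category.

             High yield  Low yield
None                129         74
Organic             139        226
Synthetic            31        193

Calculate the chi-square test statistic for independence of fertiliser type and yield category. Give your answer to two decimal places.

Row totals: 203, 365, 224. Column totals: 299, 493. Grand total N = 792.
Expected counts (row total × column total / N):
  None, High yield: 203×299/792 = 76.638
  None, Low yield: 203×493/792 = 126.362
  Organic, High yield: 365×299/792 = 137.797
  Organic, Low yield: 365×493/792 = 227.203
  Synthetic, High yield: 224×299/792 = 84.566
  Synthetic, Low yield: 224×493/792 = 139.434
Contributions (O − E)²/E:
  (129 − 76.638)²/76.638 = 35.7757
  (74 − 126.362)²/126.362 = 21.6978
  (139 − 137.797)²/137.797 = 0.0105
  (226 − 227.203)²/227.203 = 0.0064
  (31 − 84.566)²/84.566 = 33.9299
  (193 − 139.434)²/139.434 = 20.5783
χ² = 35.7757 + 21.6978 + 0.0105 + 0.0064 + 33.9299 + 20.5783 = 112.00

112.00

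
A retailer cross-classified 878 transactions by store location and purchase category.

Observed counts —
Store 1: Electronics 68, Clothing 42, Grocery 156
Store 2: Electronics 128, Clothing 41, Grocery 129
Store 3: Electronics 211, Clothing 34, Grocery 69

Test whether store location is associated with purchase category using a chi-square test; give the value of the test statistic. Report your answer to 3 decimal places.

106.719

Row totals: 266, 298, 314. Column totals: 407, 117, 354. Grand total N = 878.
Expected counts (row total × column total / N):
  Store 1, Electronics: 266×407/878 = 123.3052
  Store 1, Clothing: 266×117/878 = 35.4465
  Store 1, Grocery: 266×354/878 = 107.2483
  Store 2, Electronics: 298×407/878 = 138.1390
  Store 2, Clothing: 298×117/878 = 39.7107
  Store 2, Grocery: 298×354/878 = 120.1503
  Store 3, Electronics: 314×407/878 = 145.5558
  Store 3, Clothing: 314×117/878 = 41.8428
  Store 3, Grocery: 314×354/878 = 126.6014
Contributions (O − E)²/E:
  (68 − 123.3052)²/123.3052 = 24.8056
  (42 − 35.4465)²/35.4465 = 1.2116
  (156 − 107.2483)²/107.2483 = 22.1610
  (128 − 138.1390)²/138.1390 = 0.7442
  (41 − 39.7107)²/39.7107 = 0.0419
  (129 − 120.1503)²/120.1503 = 0.6518
  (211 − 145.5558)²/145.5558 = 29.4248
  (34 − 41.8428)²/41.8428 = 1.4700
  (69 − 126.6014)²/126.6014 = 26.2076
χ² = 24.8056 + 1.2116 + 22.1610 + 0.7442 + 0.0419 + 0.6518 + 29.4248 + 1.4700 + 26.2076 = 106.719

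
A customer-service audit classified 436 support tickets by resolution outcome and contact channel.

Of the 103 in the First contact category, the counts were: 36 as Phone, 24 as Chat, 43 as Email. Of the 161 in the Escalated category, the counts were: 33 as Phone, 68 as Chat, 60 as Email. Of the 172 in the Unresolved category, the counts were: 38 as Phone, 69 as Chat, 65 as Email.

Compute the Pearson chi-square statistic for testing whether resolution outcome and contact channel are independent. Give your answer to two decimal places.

Row totals: 103, 161, 172. Column totals: 107, 161, 168. Grand total N = 436.
Expected counts (row total × column total / N):
  First contact, Phone: 103×107/436 = 25.278
  First contact, Chat: 103×161/436 = 38.034
  First contact, Email: 103×168/436 = 39.688
  Escalated, Phone: 161×107/436 = 39.511
  Escalated, Chat: 161×161/436 = 59.452
  Escalated, Email: 161×168/436 = 62.037
  Unresolved, Phone: 172×107/436 = 42.211
  Unresolved, Chat: 172×161/436 = 63.514
  Unresolved, Email: 172×168/436 = 66.275
Contributions (O − E)²/E:
  (36 − 25.278)²/25.278 = 4.5479
  (24 − 38.034)²/38.034 = 5.1783
  (43 − 39.688)²/39.688 = 0.2764
  (33 − 39.511)²/39.511 = 1.0729
  (68 − 59.452)²/59.452 = 1.2290
  (60 − 62.037)²/62.037 = 0.0669
  (38 − 42.211)²/42.211 = 0.4201
  (69 − 63.514)²/63.514 = 0.4739
  (65 − 66.275)²/66.275 = 0.0245
χ² = 4.5479 + 5.1783 + 0.2764 + 1.0729 + 1.2290 + 0.0669 + 0.4201 + 0.4739 + 0.0245 = 13.29

13.29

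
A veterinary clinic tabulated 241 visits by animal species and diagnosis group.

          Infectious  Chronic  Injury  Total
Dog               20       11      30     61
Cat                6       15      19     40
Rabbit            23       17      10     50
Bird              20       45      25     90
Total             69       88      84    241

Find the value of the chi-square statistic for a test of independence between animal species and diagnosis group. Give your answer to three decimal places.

29.695

Grand total N = 241.
Expected counts (row total × column total / N):
  Dog, Infectious: 61×69/241 = 17.4647
  Dog, Chronic: 61×88/241 = 22.2739
  Dog, Injury: 61×84/241 = 21.2614
  Cat, Infectious: 40×69/241 = 11.4523
  Cat, Chronic: 40×88/241 = 14.6058
  Cat, Injury: 40×84/241 = 13.9419
  Rabbit, Infectious: 50×69/241 = 14.3154
  Rabbit, Chronic: 50×88/241 = 18.2573
  Rabbit, Injury: 50×84/241 = 17.4274
  Bird, Infectious: 90×69/241 = 25.7676
  Bird, Chronic: 90×88/241 = 32.8631
  Bird, Injury: 90×84/241 = 31.3693
Contributions (O − E)²/E:
  (20 − 17.4647)²/17.4647 = 0.3680
  (11 − 22.2739)²/22.2739 = 5.7063
  (30 − 21.2614)²/21.2614 = 3.5916
  (6 − 11.4523)²/11.4523 = 2.5958
  (15 − 14.6058)²/14.6058 = 0.0106
  (19 − 13.9419)²/13.9419 = 1.8351
  (23 − 14.3154)²/14.3154 = 5.2686
  (17 − 18.2573)²/18.2573 = 0.0866
  (10 − 17.4274)²/17.4274 = 3.1655
  (20 − 25.7676)²/25.7676 = 1.2910
  (45 − 32.8631)²/32.8631 = 4.4824
  (25 − 31.3693)²/31.3693 = 1.2932
χ² = 0.3680 + 5.7063 + 3.5916 + 2.5958 + 0.0106 + 1.8351 + 5.2686 + 0.0866 + 3.1655 + 1.2910 + 4.4824 + 1.2932 = 29.695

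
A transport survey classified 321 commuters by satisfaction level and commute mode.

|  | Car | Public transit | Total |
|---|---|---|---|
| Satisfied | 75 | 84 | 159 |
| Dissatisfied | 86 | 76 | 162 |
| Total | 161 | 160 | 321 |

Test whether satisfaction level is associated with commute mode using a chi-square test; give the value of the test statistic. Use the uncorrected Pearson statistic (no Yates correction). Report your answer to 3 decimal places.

1.124

Grand total N = 321.
Expected counts (row total × column total / N):
  Satisfied, Car: 159×161/321 = 79.7477
  Satisfied, Public transit: 159×160/321 = 79.2523
  Dissatisfied, Car: 162×161/321 = 81.2523
  Dissatisfied, Public transit: 162×160/321 = 80.7477
Contributions (O − E)²/E:
  (75 − 79.7477)²/79.7477 = 0.2826
  (84 − 79.2523)²/79.2523 = 0.2844
  (86 − 81.2523)²/81.2523 = 0.2774
  (76 − 80.7477)²/80.7477 = 0.2791
χ² = 0.2826 + 0.2844 + 0.2774 + 0.2791 = 1.124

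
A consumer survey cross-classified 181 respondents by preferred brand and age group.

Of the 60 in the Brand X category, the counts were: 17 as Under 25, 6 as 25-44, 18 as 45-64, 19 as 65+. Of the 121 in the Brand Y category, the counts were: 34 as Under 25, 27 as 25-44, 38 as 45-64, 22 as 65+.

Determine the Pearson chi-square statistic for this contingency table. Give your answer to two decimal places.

6.58

Row totals: 60, 121. Column totals: 51, 33, 56, 41. Grand total N = 181.
Expected counts (row total × column total / N):
  Brand X, Under 25: 60×51/181 = 16.906
  Brand X, 25-44: 60×33/181 = 10.939
  Brand X, 45-64: 60×56/181 = 18.564
  Brand X, 65+: 60×41/181 = 13.591
  Brand Y, Under 25: 121×51/181 = 34.094
  Brand Y, 25-44: 121×33/181 = 22.061
  Brand Y, 45-64: 121×56/181 = 37.436
  Brand Y, 65+: 121×41/181 = 27.409
Contributions (O − E)²/E:
  (17 − 16.906)²/16.906 = 0.0005
  (6 − 10.939)²/10.939 = 2.2300
  (18 − 18.564)²/18.564 = 0.0171
  (19 − 13.591)²/13.591 = 2.1527
  (34 − 34.094)²/34.094 = 0.0003
  (27 − 22.061)²/22.061 = 1.1057
  (38 − 37.436)²/37.436 = 0.0085
  (22 − 27.409)²/27.409 = 1.0674
χ² = 0.0005 + 2.2300 + 0.0171 + 2.1527 + 0.0003 + 1.1057 + 0.0085 + 1.0674 = 6.58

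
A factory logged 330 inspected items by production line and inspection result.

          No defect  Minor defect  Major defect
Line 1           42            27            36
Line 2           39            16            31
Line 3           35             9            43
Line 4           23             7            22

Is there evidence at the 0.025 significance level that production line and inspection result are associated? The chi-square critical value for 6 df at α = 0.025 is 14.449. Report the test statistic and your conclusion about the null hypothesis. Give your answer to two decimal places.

Row totals: 105, 86, 87, 52. Column totals: 139, 59, 132. Grand total N = 330.
Expected counts (row total × column total / N):
  Line 1, No defect: 105×139/330 = 44.227
  Line 1, Minor defect: 105×59/330 = 18.773
  Line 1, Major defect: 105×132/330 = 42.000
  Line 2, No defect: 86×139/330 = 36.224
  Line 2, Minor defect: 86×59/330 = 15.376
  Line 2, Major defect: 86×132/330 = 34.400
  Line 3, No defect: 87×139/330 = 36.645
  Line 3, Minor defect: 87×59/330 = 15.555
  Line 3, Major defect: 87×132/330 = 34.800
  Line 4, No defect: 52×139/330 = 21.903
  Line 4, Minor defect: 52×59/330 = 9.297
  Line 4, Major defect: 52×132/330 = 20.800
Contributions (O − E)²/E:
  (42 − 44.227)²/44.227 = 0.1121
  (27 − 18.773)²/18.773 = 3.6054
  (36 − 42.000)²/42.000 = 0.8571
  (39 − 36.224)²/36.224 = 0.2127
  (16 − 15.376)²/15.376 = 0.0253
  (31 − 34.400)²/34.400 = 0.3360
  (35 − 36.645)²/36.645 = 0.0738
  (9 − 15.555)²/15.555 = 2.7623
  (43 − 34.800)²/34.800 = 1.9322
  (23 − 21.903)²/21.903 = 0.0549
  (7 − 9.297)²/9.297 = 0.5675
  (22 − 20.800)²/20.800 = 0.0692
χ² = 0.1121 + 3.6054 + 0.8571 + 0.2127 + 0.0253 + 0.3360 + 0.0738 + 2.7623 + 1.9322 + 0.0549 + 0.5675 + 0.0692 = 10.61
df = (4−1)(3−1) = 6. Since 10.61 < 14.449, fail to reject the null hypothesis of independence at α = 0.025.

10.61; fail to reject H₀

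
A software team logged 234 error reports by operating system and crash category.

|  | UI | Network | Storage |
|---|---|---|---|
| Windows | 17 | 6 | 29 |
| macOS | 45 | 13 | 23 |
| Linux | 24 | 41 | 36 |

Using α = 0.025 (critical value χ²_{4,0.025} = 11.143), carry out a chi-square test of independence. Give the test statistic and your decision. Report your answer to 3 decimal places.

Row totals: 52, 81, 101. Column totals: 86, 60, 88. Grand total N = 234.
Expected counts (row total × column total / N):
  Windows, UI: 52×86/234 = 19.11111
  Windows, Network: 52×60/234 = 13.33333
  Windows, Storage: 52×88/234 = 19.55556
  macOS, UI: 81×86/234 = 29.76923
  macOS, Network: 81×60/234 = 20.76923
  macOS, Storage: 81×88/234 = 30.46154
  Linux, UI: 101×86/234 = 37.11966
  Linux, Network: 101×60/234 = 25.89744
  Linux, Storage: 101×88/234 = 37.98291
Contributions (O − E)²/E:
  (17 − 19.11111)²/19.11111 = 0.2332
  (6 − 13.33333)²/13.33333 = 4.0333
  (29 − 19.55556)²/19.55556 = 4.5612
  (45 − 29.76923)²/29.76923 = 7.7925
  (13 − 20.76923)²/20.76923 = 2.9063
  (23 − 30.46154)²/30.46154 = 1.8277
  (24 − 37.11966)²/37.11966 = 4.6370
  (41 − 25.89744)²/25.89744 = 8.8073
  (36 − 37.98291)²/37.98291 = 0.1035
χ² = 0.2332 + 4.0333 + 4.5612 + 7.7925 + 2.9063 + 1.8277 + 4.6370 + 8.8073 + 0.1035 = 34.902
df = (3−1)(3−1) = 4. Since 34.902 > 11.143, reject the null hypothesis of independence at α = 0.025.

34.902; reject H₀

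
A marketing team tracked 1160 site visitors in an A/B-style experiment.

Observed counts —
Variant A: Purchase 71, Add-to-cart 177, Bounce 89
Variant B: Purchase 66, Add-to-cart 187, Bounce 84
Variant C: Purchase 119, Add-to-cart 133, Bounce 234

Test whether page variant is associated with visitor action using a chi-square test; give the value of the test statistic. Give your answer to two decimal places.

90.28

Row totals: 337, 337, 486. Column totals: 256, 497, 407. Grand total N = 1160.
Expected counts (row total × column total / N):
  Variant A, Purchase: 337×256/1160 = 74.372
  Variant A, Add-to-cart: 337×497/1160 = 144.387
  Variant A, Bounce: 337×407/1160 = 118.241
  Variant B, Purchase: 337×256/1160 = 74.372
  Variant B, Add-to-cart: 337×497/1160 = 144.387
  Variant B, Bounce: 337×407/1160 = 118.241
  Variant C, Purchase: 486×256/1160 = 107.255
  Variant C, Add-to-cart: 486×497/1160 = 208.226
  Variant C, Bounce: 486×407/1160 = 170.519
Contributions (O − E)²/E:
  (71 − 74.372)²/74.372 = 0.1529
  (177 − 144.387)²/144.387 = 7.3664
  (89 − 118.241)²/118.241 = 7.2313
  (66 − 74.372)²/74.372 = 0.9424
  (187 − 144.387)²/144.387 = 12.5764
  (84 − 118.241)²/118.241 = 9.9157
  (119 − 107.255)²/107.255 = 1.2861
  (133 − 208.226)²/208.226 = 27.1770
  (234 − 170.519)²/170.519 = 23.6328
χ² = 0.1529 + 7.3664 + 7.2313 + 0.9424 + 12.5764 + 9.9157 + 1.2861 + 27.1770 + 23.6328 = 90.28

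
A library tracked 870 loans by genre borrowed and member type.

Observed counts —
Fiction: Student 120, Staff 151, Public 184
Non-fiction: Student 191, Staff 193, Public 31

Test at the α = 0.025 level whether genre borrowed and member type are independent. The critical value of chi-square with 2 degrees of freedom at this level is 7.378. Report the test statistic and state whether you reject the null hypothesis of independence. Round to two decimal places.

128.65; reject H₀

Row totals: 455, 415. Column totals: 311, 344, 215. Grand total N = 870.
Expected counts (row total × column total / N):
  Fiction, Student: 455×311/870 = 162.64943
  Fiction, Staff: 455×344/870 = 179.90805
  Fiction, Public: 455×215/870 = 112.44253
  Non-fiction, Student: 415×311/870 = 148.35057
  Non-fiction, Staff: 415×344/870 = 164.09195
  Non-fiction, Public: 415×215/870 = 102.55747
Contributions (O − E)²/E:
  (120 − 162.64943)²/162.64943 = 11.1834
  (151 − 179.90805)²/179.90805 = 4.6450
  (184 − 112.44253)²/112.44253 = 45.5386
  (191 − 148.35057)²/148.35057 = 12.2613
  (193 − 164.09195)²/164.09195 = 5.0927
  (31 − 102.55747)²/102.55747 = 49.9278
χ² = 11.1834 + 4.6450 + 45.5386 + 12.2613 + 5.0927 + 49.9278 = 128.65
df = (2−1)(3−1) = 2. Since 128.65 > 7.378, reject the null hypothesis of independence at α = 0.025.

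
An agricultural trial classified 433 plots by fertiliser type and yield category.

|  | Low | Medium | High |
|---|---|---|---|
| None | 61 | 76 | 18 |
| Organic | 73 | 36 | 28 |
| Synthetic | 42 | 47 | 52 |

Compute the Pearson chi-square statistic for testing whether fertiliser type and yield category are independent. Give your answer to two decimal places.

41.70

Row totals: 155, 137, 141. Column totals: 176, 159, 98. Grand total N = 433.
Expected counts (row total × column total / N):
  None, Low: 155×176/433 = 63.0023
  None, Medium: 155×159/433 = 56.9169
  None, High: 155×98/433 = 35.0808
  Organic, Low: 137×176/433 = 55.6859
  Organic, Medium: 137×159/433 = 50.3072
  Organic, High: 137×98/433 = 31.0069
  Synthetic, Low: 141×176/433 = 57.3118
  Synthetic, Medium: 141×159/433 = 51.7760
  Synthetic, High: 141×98/433 = 31.9122
Contributions (O − E)²/E:
  (61 − 63.0023)²/63.0023 = 0.0636
  (76 − 56.9169)²/56.9169 = 6.3982
  (18 − 35.0808)²/35.0808 = 8.3166
  (73 − 55.6859)²/55.6859 = 5.3834
  (36 − 50.3072)²/50.3072 = 4.0689
  (28 − 31.0069)²/31.0069 = 0.2916
  (42 − 57.3118)²/57.3118 = 4.0908
  (47 − 51.7760)²/51.7760 = 0.4406
  (52 − 31.9122)²/31.9122 = 12.6447
χ² = 0.0636 + 6.3982 + 8.3166 + 5.3834 + 4.0689 + 0.2916 + 4.0908 + 0.4406 + 12.6447 = 41.70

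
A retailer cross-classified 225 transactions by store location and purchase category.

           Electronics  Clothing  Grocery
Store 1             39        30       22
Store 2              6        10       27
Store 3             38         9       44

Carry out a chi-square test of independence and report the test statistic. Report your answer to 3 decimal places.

31.130

Row totals: 91, 43, 91. Column totals: 83, 49, 93. Grand total N = 225.
Expected counts (row total × column total / N):
  Store 1, Electronics: 91×83/225 = 33.5689
  Store 1, Clothing: 91×49/225 = 19.8178
  Store 1, Grocery: 91×93/225 = 37.6133
  Store 2, Electronics: 43×83/225 = 15.8622
  Store 2, Clothing: 43×49/225 = 9.3644
  Store 2, Grocery: 43×93/225 = 17.7733
  Store 3, Electronics: 91×83/225 = 33.5689
  Store 3, Clothing: 91×49/225 = 19.8178
  Store 3, Grocery: 91×93/225 = 37.6133
Contributions (O − E)²/E:
  (39 − 33.5689)²/33.5689 = 0.8787
  (30 − 19.8178)²/19.8178 = 5.2315
  (22 − 37.6133)²/37.6133 = 6.4811
  (6 − 15.8622)²/15.8622 = 6.1317
  (10 − 9.3644)²/9.3644 = 0.0431
  (27 − 17.7733)²/17.7733 = 4.7899
  (38 − 33.5689)²/33.5689 = 0.5849
  (9 − 19.8178)²/19.8178 = 5.9050
  (44 − 37.6133)²/37.6133 = 1.0845
χ² = 0.8787 + 5.2315 + 6.4811 + 6.1317 + 0.0431 + 4.7899 + 0.5849 + 5.9050 + 1.0845 = 31.130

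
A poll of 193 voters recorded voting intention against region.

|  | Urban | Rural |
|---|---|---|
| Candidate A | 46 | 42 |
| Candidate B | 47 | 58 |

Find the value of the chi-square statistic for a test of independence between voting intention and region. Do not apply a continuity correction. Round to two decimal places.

Row totals: 88, 105. Column totals: 93, 100. Grand total N = 193.
Expected counts (row total × column total / N):
  Candidate A, Urban: 88×93/193 = 42.404
  Candidate A, Rural: 88×100/193 = 45.596
  Candidate B, Urban: 105×93/193 = 50.596
  Candidate B, Rural: 105×100/193 = 54.404
Contributions (O − E)²/E:
  (46 − 42.404)²/42.404 = 0.3050
  (42 − 45.596)²/45.596 = 0.2836
  (47 − 50.596)²/50.596 = 0.2556
  (58 − 54.404)²/54.404 = 0.2377
χ² = 0.3050 + 0.2836 + 0.2556 + 0.2377 = 1.08

1.08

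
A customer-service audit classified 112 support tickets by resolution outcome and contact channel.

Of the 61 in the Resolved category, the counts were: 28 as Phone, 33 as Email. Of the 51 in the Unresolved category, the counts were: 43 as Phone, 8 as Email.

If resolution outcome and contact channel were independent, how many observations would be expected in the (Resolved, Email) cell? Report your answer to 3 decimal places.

Row total (Resolved) = 61; column total (Email) = 41; grand total N = 112.
Expected count = (row total × column total) / N = 61 × 41 / 112 = 22.330.

22.330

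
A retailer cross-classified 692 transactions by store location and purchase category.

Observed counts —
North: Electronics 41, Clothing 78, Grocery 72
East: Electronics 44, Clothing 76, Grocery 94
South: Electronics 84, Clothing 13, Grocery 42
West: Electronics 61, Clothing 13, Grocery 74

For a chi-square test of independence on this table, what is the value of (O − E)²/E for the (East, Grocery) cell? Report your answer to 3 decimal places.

0.529

Row total (East) = 214; column total (Grocery) = 282; N = 692.
Expected count E = 214 × 282 / 692 = 87.2081.
Contribution = (O − E)²/E = (94 − 87.2081)² / 87.2081 = 0.529.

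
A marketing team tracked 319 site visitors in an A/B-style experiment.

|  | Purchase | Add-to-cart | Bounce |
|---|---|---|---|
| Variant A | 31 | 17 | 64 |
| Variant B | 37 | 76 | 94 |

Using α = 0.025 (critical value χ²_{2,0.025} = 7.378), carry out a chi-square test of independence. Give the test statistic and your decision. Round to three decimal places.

Row totals: 112, 207. Column totals: 68, 93, 158. Grand total N = 319.
Expected counts (row total × column total / N):
  Variant A, Purchase: 112×68/319 = 23.8746
  Variant A, Add-to-cart: 112×93/319 = 32.6520
  Variant A, Bounce: 112×158/319 = 55.4734
  Variant B, Purchase: 207×68/319 = 44.1254
  Variant B, Add-to-cart: 207×93/319 = 60.3480
  Variant B, Bounce: 207×158/319 = 102.5266
Contributions (O − E)²/E:
  (31 − 23.8746)²/23.8746 = 2.1266
  (17 − 32.6520)²/32.6520 = 7.5029
  (64 − 55.4734)²/55.4734 = 1.3106
  (37 − 44.1254)²/44.1254 = 1.1506
  (76 − 60.3480)²/60.3480 = 4.0595
  (94 − 102.5266)²/102.5266 = 0.7091
χ² = 2.1266 + 7.5029 + 1.3106 + 1.1506 + 4.0595 + 0.7091 = 16.859
df = (2−1)(3−1) = 2. Since 16.859 > 7.378, reject the null hypothesis of independence at α = 0.025.

16.859; reject H₀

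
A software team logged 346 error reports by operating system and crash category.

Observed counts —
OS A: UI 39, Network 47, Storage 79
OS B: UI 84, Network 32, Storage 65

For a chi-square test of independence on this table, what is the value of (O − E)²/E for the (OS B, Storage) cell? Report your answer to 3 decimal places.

Row total (OS B) = 181; column total (Storage) = 144; N = 346.
Expected count E = 181 × 144 / 346 = 75.3295.
Contribution = (O − E)²/E = (65 − 75.3295)² / 75.3295 = 1.416.

1.416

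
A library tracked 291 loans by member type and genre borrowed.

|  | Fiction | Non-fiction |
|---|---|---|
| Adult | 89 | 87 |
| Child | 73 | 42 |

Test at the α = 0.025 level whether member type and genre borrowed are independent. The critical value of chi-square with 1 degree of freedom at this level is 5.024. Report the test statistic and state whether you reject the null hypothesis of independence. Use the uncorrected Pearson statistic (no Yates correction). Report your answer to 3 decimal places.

4.697; fail to reject H₀

Row totals: 176, 115. Column totals: 162, 129. Grand total N = 291.
Expected counts (row total × column total / N):
  Adult, Fiction: 176×162/291 = 97.9794
  Adult, Non-fiction: 176×129/291 = 78.0206
  Child, Fiction: 115×162/291 = 64.0206
  Child, Non-fiction: 115×129/291 = 50.9794
Contributions (O − E)²/E:
  (89 − 97.9794)²/97.9794 = 0.8229
  (87 − 78.0206)²/78.0206 = 1.0334
  (73 − 64.0206)²/64.0206 = 1.2594
  (42 − 50.9794)²/50.9794 = 1.5816
χ² = 0.8229 + 1.0334 + 1.2594 + 1.5816 = 4.697
df = (2−1)(2−1) = 1. Since 4.697 < 5.024, fail to reject the null hypothesis of independence at α = 0.025.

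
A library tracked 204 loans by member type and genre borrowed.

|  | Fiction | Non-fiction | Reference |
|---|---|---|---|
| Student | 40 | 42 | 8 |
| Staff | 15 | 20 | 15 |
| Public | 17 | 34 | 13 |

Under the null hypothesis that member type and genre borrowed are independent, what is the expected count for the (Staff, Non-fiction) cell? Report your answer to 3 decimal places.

Row total (Staff) = 50; column total (Non-fiction) = 96; grand total N = 204.
Expected count = (row total × column total) / N = 50 × 96 / 204 = 23.529.

23.529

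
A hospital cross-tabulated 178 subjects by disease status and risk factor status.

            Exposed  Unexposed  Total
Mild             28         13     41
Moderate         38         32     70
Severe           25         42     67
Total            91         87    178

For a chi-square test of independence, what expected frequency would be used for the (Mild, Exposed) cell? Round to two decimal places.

20.96

Row total (Mild) = 41; column total (Exposed) = 91; grand total N = 178.
Expected count = (row total × column total) / N = 41 × 91 / 178 = 20.96.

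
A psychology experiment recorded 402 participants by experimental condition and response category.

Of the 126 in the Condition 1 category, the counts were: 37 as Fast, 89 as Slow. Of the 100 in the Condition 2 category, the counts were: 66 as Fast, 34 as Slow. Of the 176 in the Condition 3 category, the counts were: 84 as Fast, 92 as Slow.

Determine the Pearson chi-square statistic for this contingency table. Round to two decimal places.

30.26

Row totals: 126, 100, 176. Column totals: 187, 215. Grand total N = 402.
Expected counts (row total × column total / N):
  Condition 1, Fast: 126×187/402 = 58.612
  Condition 1, Slow: 126×215/402 = 67.388
  Condition 2, Fast: 100×187/402 = 46.517
  Condition 2, Slow: 100×215/402 = 53.483
  Condition 3, Fast: 176×187/402 = 81.871
  Condition 3, Slow: 176×215/402 = 94.129
Contributions (O − E)²/E:
  (37 − 58.612)²/58.612 = 7.9690
  (89 − 67.388)²/67.388 = 6.9312
  (66 − 46.517)²/46.517 = 8.1602
  (34 − 53.483)²/53.483 = 7.0973
  (84 − 81.871)²/81.871 = 0.0554
  (92 − 94.129)²/94.129 = 0.0482
χ² = 7.9690 + 6.9312 + 8.1602 + 7.0973 + 0.0554 + 0.0482 = 30.26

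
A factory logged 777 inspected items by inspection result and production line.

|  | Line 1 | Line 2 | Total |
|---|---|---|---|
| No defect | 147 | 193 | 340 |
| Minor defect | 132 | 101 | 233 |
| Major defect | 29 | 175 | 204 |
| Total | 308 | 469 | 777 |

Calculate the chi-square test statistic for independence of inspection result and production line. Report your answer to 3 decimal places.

Grand total N = 777.
Expected counts (row total × column total / N):
  No defect, Line 1: 340×308/777 = 134.7748
  No defect, Line 2: 340×469/777 = 205.2252
  Minor defect, Line 1: 233×308/777 = 92.3604
  Minor defect, Line 2: 233×469/777 = 140.6396
  Major defect, Line 1: 204×308/777 = 80.8649
  Major defect, Line 2: 204×469/777 = 123.1351
Contributions (O − E)²/E:
  (147 − 134.7748)²/134.7748 = 1.1089
  (193 − 205.2252)²/205.2252 = 0.7283
  (132 − 92.3604)²/92.3604 = 17.0127
  (101 − 140.6396)²/140.6396 = 11.1725
  (29 − 80.8649)²/80.8649 = 33.2650
  (175 − 123.1351)²/123.1351 = 21.8457
χ² = 1.1089 + 0.7283 + 17.0127 + 11.1725 + 33.2650 + 21.8457 = 85.133

85.133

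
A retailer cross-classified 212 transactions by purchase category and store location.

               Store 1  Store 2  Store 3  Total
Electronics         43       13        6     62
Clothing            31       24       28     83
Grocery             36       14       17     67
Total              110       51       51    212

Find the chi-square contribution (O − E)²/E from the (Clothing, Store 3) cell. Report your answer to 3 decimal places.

3.232

Row total (Clothing) = 83; column total (Store 3) = 51; N = 212.
Expected count E = 83 × 51 / 212 = 19.9670.
Contribution = (O − E)²/E = (28 − 19.9670)² / 19.9670 = 3.232.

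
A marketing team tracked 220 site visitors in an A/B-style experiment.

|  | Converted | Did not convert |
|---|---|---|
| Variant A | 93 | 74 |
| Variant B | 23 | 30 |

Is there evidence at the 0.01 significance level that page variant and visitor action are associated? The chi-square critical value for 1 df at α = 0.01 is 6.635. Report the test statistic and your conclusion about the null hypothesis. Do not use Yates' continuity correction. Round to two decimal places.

2.44; fail to reject H₀

Row totals: 167, 53. Column totals: 116, 104. Grand total N = 220.
Expected counts (row total × column total / N):
  Variant A, Converted: 167×116/220 = 88.055
  Variant A, Did not convert: 167×104/220 = 78.945
  Variant B, Converted: 53×116/220 = 27.945
  Variant B, Did not convert: 53×104/220 = 25.055
Contributions (O − E)²/E:
  (93 − 88.055)²/88.055 = 0.2777
  (74 − 78.945)²/78.945 = 0.3097
  (23 − 27.945)²/27.945 = 0.8750
  (30 − 25.055)²/25.055 = 0.9760
χ² = 0.2777 + 0.3097 + 0.8750 + 0.9760 = 2.44
df = (2−1)(2−1) = 1. Since 2.44 < 6.635, fail to reject the null hypothesis of independence at α = 0.01.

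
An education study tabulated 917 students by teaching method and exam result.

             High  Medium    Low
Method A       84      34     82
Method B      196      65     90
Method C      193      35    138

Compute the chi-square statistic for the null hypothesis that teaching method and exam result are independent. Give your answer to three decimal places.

27.349

Row totals: 200, 351, 366. Column totals: 473, 134, 310. Grand total N = 917.
Expected counts (row total × column total / N):
  Method A, High: 200×473/917 = 103.1625
  Method A, Medium: 200×134/917 = 29.2257
  Method A, Low: 200×310/917 = 67.6118
  Method B, High: 351×473/917 = 181.0502
  Method B, Medium: 351×134/917 = 51.2912
  Method B, Low: 351×310/917 = 118.6587
  Method C, High: 366×473/917 = 188.7874
  Method C, Medium: 366×134/917 = 53.4831
  Method C, Low: 366×310/917 = 123.7296
Contributions (O − E)²/E:
  (84 − 103.1625)²/103.1625 = 3.5594
  (34 − 29.2257)²/29.2257 = 0.7799
  (82 − 67.6118)²/67.6118 = 3.0619
  (196 − 181.0502)²/181.0502 = 1.2344
  (65 − 51.2912)²/51.2912 = 3.6640
  (90 − 118.6587)²/118.6587 = 6.9217
  (193 − 188.7874)²/188.7874 = 0.0940
  (35 − 53.4831)²/53.4831 = 6.3875
  (138 − 123.7296)²/123.7296 = 1.6459
χ² = 3.5594 + 0.7799 + 3.0619 + 1.2344 + 3.6640 + 6.9217 + 0.0940 + 6.3875 + 1.6459 = 27.349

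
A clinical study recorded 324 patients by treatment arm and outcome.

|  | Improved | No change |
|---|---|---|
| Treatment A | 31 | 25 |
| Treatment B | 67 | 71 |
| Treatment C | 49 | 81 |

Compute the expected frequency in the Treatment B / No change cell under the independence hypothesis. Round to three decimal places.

Row total (Treatment B) = 138; column total (No change) = 177; grand total N = 324.
Expected count = (row total × column total) / N = 138 × 177 / 324 = 75.389.

75.389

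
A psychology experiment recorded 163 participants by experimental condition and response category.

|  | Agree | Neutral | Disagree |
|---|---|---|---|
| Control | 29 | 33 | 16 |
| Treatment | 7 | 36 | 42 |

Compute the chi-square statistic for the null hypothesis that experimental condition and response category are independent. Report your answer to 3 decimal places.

Row totals: 78, 85. Column totals: 36, 69, 58. Grand total N = 163.
Expected counts (row total × column total / N):
  Control, Agree: 78×36/163 = 17.2270
  Control, Neutral: 78×69/163 = 33.0184
  Control, Disagree: 78×58/163 = 27.7546
  Treatment, Agree: 85×36/163 = 18.7730
  Treatment, Neutral: 85×69/163 = 35.9816
  Treatment, Disagree: 85×58/163 = 30.2454
Contributions (O − E)²/E:
  (29 − 17.2270)²/17.2270 = 8.0457
  (33 − 33.0184)²/33.0184 = 0.0000
  (16 − 27.7546)²/27.7546 = 4.9783
  (7 − 18.7730)²/18.7730 = 7.3831
  (36 − 35.9816)²/35.9816 = 0.0000
  (42 − 30.2454)²/30.2454 = 4.5683
χ² = 8.0457 + 0.0000 + 4.9783 + 7.3831 + 0.0000 + 4.5683 = 24.975

24.975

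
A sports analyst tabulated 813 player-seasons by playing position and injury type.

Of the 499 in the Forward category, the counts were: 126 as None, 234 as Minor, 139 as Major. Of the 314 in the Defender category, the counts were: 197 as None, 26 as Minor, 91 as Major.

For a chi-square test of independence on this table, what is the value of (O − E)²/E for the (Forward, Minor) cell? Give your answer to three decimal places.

Row total (Forward) = 499; column total (Minor) = 260; N = 813.
Expected count E = 499 × 260 / 813 = 159.5818.
Contribution = (O − E)²/E = (234 − 159.5818)² / 159.5818 = 34.704.

34.704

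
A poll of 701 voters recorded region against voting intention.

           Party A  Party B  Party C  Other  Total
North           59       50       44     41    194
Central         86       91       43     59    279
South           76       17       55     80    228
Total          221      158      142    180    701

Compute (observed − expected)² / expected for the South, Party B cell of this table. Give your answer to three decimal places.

23.013

Row total (South) = 228; column total (Party B) = 158; N = 701.
Expected count E = 228 × 158 / 701 = 51.3894.
Contribution = (O − E)²/E = (17 − 51.3894)² / 51.3894 = 23.013.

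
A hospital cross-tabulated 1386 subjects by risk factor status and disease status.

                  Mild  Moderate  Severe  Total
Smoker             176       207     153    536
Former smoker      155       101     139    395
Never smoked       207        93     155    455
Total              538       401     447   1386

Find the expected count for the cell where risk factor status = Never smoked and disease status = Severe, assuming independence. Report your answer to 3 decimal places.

Row total (Never smoked) = 455; column total (Severe) = 447; grand total N = 1386.
Expected count = (row total × column total) / N = 455 × 447 / 1386 = 146.742.

146.742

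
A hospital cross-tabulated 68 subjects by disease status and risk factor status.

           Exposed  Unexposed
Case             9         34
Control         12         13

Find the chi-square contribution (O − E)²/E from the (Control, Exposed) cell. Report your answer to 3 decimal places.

Row total (Control) = 25; column total (Exposed) = 21; N = 68.
Expected count E = 25 × 21 / 68 = 7.7206.
Contribution = (O − E)²/E = (12 − 7.7206)² / 7.7206 = 2.372.

2.372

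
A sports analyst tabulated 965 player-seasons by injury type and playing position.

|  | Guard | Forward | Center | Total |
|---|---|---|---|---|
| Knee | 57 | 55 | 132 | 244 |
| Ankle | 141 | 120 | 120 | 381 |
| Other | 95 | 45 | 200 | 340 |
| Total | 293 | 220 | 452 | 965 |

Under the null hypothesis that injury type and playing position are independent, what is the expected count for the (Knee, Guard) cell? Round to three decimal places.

Row total (Knee) = 244; column total (Guard) = 293; grand total N = 965.
Expected count = (row total × column total) / N = 244 × 293 / 965 = 74.085.

74.085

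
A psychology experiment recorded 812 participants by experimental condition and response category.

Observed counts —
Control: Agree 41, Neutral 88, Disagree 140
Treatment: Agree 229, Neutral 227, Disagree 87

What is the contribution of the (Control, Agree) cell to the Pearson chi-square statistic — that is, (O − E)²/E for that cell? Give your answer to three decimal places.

26.239

Row total (Control) = 269; column total (Agree) = 270; N = 812.
Expected count E = 269 × 270 / 812 = 89.44581.
Contribution = (O − E)²/E = (41 − 89.44581)² / 89.44581 = 26.239.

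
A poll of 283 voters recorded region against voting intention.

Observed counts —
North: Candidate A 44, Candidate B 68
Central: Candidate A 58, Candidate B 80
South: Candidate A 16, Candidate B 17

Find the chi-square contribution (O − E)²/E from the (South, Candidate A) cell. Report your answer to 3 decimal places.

0.365

Row total (South) = 33; column total (Candidate A) = 118; N = 283.
Expected count E = 33 × 118 / 283 = 13.7597.
Contribution = (O − E)²/E = (16 − 13.7597)² / 13.7597 = 0.365.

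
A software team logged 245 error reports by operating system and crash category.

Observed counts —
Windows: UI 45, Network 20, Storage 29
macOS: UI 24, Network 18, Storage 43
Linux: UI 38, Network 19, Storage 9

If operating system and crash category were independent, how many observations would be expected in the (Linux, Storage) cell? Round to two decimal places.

21.82

Row total (Linux) = 66; column total (Storage) = 81; grand total N = 245.
Expected count = (row total × column total) / N = 66 × 81 / 245 = 21.82.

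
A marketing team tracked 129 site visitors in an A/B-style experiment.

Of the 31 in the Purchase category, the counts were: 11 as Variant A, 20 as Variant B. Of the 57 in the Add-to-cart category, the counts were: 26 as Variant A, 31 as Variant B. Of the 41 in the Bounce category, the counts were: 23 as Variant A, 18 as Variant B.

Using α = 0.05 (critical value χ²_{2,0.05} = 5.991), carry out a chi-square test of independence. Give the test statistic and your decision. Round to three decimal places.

Row totals: 31, 57, 41. Column totals: 60, 69. Grand total N = 129.
Expected counts (row total × column total / N):
  Purchase, Variant A: 31×60/129 = 14.4186
  Purchase, Variant B: 31×69/129 = 16.5814
  Add-to-cart, Variant A: 57×60/129 = 26.5116
  Add-to-cart, Variant B: 57×69/129 = 30.4884
  Bounce, Variant A: 41×60/129 = 19.0698
  Bounce, Variant B: 41×69/129 = 21.9302
Contributions (O − E)²/E:
  (11 − 14.4186)²/14.4186 = 0.8105
  (20 − 16.5814)²/16.5814 = 0.7048
  (26 − 26.5116)²/26.5116 = 0.0099
  (31 − 30.4884)²/30.4884 = 0.0086
  (23 − 19.0698)²/19.0698 = 0.8100
  (18 − 21.9302)²/21.9302 = 0.7043
χ² = 0.8105 + 0.7048 + 0.0099 + 0.0086 + 0.8100 + 0.7043 = 3.048
df = (3−1)(2−1) = 2. Since 3.048 < 5.991, fail to reject the null hypothesis of independence at α = 0.05.

3.048; fail to reject H₀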